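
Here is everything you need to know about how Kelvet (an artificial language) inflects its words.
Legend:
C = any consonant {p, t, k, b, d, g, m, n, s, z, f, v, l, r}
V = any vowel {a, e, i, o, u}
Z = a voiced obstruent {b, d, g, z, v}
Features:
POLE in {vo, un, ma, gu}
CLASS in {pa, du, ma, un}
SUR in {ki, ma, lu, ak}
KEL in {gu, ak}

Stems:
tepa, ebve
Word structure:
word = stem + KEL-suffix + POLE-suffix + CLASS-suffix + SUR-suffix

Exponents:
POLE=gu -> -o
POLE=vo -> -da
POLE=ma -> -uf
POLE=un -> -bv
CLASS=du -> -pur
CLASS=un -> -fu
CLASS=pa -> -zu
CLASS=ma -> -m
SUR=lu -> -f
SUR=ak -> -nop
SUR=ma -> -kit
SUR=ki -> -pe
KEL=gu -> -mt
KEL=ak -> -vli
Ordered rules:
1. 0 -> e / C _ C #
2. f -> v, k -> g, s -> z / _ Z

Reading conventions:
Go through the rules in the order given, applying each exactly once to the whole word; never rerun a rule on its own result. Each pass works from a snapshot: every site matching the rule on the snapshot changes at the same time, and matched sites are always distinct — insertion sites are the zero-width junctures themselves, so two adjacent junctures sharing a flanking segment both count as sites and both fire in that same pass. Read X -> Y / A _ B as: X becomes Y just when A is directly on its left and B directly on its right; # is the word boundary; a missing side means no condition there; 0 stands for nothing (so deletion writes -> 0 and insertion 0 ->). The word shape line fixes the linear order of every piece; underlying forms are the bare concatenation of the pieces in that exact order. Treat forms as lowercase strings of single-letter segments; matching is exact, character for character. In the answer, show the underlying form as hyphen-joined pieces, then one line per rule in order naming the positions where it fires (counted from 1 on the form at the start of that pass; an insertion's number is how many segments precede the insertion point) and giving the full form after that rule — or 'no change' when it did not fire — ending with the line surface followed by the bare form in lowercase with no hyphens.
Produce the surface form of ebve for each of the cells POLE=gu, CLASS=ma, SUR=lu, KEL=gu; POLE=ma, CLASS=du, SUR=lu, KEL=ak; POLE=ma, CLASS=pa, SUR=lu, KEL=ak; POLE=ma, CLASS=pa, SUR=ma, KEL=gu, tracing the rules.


cell POLE=gu, CLASS=ma, SUR=lu, KEL=gu:
underlying: ebve-mt-o-m-f
1. 0 -> e / C _ C #: inserts after position(s) 8: ebvemtomef
2. f -> v, k -> g, s -> z / _ Z: no change
surface: ebvemtomef

cell POLE=ma, CLASS=du, SUR=lu, KEL=ak:
underlying: ebve-vli-uf-pur-f
1. 0 -> e / C _ C #: inserts after position(s) 12: ebvevliufpuref
2. f -> v, k -> g, s -> z / _ Z: no change
surface: ebvevliufpuref

cell POLE=ma, CLASS=pa, SUR=lu, KEL=ak:
underlying: ebve-vli-uf-zu-f
1. 0 -> e / C _ C #: no change
2. f -> v, k -> g, s -> z / _ Z: fires at position(s) 9: ebvevliuvzuf
surface: ebvevliuvzuf

cell POLE=ma, CLASS=pa, SUR=ma, KEL=gu:
underlying: ebve-mt-uf-zu-kit
1. 0 -> e / C _ C #: no change
2. f -> v, k -> g, s -> z / _ Z: fires at position(s) 8: ebvemtuvzukit
surface: ebvemtuvzukit


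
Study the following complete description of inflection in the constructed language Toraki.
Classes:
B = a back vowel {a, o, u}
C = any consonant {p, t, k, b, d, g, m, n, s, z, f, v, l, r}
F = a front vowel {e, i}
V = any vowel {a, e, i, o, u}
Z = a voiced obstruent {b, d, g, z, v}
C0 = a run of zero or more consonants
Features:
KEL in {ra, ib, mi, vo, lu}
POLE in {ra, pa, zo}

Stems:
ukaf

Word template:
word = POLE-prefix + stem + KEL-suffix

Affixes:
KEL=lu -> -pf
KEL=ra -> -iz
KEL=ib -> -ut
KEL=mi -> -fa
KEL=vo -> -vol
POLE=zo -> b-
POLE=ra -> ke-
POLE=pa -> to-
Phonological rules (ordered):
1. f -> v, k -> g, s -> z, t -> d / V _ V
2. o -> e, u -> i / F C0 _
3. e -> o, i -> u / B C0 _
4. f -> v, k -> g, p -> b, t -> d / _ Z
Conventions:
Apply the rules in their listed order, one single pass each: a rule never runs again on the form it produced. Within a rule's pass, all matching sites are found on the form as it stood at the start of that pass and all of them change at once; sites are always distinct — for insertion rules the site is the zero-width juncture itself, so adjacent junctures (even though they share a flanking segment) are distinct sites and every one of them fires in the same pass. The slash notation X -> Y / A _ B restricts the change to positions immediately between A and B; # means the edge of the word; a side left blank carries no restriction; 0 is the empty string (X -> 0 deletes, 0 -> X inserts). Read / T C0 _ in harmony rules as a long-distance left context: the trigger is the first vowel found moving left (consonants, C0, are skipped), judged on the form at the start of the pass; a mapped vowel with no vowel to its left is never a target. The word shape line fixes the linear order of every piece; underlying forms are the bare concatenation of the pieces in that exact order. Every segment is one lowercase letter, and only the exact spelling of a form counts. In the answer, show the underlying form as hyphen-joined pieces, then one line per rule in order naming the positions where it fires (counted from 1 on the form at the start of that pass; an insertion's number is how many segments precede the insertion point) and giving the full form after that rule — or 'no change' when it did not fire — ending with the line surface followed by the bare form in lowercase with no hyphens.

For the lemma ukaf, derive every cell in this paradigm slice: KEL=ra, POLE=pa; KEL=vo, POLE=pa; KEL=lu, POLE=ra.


cell KEL=ra, POLE=pa:
underlying: to-ukaf-iz
1. f -> v, k -> g, s -> z, t -> d / V _ V: fires at position(s) 4, 6: tougaviz
2. o -> e, u -> i / F C0 _: no change
3. e -> o, i -> u / B C0 _: fires at position(s) 7: tougavuz
4. f -> v, k -> g, p -> b, t -> d / _ Z: no change
surface: tougavuz

cell KEL=vo, POLE=pa:
underlying: to-ukaf-vol
1. f -> v, k -> g, s -> z, t -> d / V _ V: fires at position(s) 4: tougafvol
2. o -> e, u -> i / F C0 _: no change
3. e -> o, i -> u / B C0 _: no change
4. f -> v, k -> g, p -> b, t -> d / _ Z: fires at position(s) 6: tougavvol
surface: tougavvol

cell KEL=lu, POLE=ra:
underlying: ke-ukaf-pf
1. f -> v, k -> g, s -> z, t -> d / V _ V: fires at position(s) 4: keugafpf
2. o -> e, u -> i / F C0 _: fires at position(s) 3: keigafpf
3. e -> o, i -> u / B C0 _: no change
4. f -> v, k -> g, p -> b, t -> d / _ Z: no change
surface: keigafpf


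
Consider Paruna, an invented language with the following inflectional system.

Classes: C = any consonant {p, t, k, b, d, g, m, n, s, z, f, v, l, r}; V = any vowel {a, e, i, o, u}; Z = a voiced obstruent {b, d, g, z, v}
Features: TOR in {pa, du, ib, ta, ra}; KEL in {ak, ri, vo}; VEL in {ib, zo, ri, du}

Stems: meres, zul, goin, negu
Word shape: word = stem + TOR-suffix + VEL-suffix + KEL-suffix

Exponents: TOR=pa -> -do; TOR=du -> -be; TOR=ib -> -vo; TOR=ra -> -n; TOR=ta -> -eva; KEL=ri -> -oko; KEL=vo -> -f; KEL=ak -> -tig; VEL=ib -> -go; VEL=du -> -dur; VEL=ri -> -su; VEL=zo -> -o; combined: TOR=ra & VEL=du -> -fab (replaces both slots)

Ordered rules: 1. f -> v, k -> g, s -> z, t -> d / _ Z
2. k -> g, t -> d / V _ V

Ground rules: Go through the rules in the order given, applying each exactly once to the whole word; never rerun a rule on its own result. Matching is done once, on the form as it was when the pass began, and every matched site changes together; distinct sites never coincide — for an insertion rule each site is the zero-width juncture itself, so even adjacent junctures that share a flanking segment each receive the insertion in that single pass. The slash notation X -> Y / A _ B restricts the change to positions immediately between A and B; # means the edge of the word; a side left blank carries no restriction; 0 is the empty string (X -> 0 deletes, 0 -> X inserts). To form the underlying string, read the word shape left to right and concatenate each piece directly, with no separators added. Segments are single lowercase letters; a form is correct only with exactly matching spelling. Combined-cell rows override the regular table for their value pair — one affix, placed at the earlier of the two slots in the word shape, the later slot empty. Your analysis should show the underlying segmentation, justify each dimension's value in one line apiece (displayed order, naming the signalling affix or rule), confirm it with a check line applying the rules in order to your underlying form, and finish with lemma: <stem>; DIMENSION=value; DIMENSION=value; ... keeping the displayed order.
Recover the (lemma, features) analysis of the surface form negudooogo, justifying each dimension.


underlying: negu-do-o-oko
TOR=pa - signalled by the affix -do
KEL=ri - signalled by the affix -oko
VEL=zo - signalled by the affix -o
check: negudoooko -> negudoooko -> negudooogo
lemma: negu; TOR=pa; KEL=ri; VEL=zo


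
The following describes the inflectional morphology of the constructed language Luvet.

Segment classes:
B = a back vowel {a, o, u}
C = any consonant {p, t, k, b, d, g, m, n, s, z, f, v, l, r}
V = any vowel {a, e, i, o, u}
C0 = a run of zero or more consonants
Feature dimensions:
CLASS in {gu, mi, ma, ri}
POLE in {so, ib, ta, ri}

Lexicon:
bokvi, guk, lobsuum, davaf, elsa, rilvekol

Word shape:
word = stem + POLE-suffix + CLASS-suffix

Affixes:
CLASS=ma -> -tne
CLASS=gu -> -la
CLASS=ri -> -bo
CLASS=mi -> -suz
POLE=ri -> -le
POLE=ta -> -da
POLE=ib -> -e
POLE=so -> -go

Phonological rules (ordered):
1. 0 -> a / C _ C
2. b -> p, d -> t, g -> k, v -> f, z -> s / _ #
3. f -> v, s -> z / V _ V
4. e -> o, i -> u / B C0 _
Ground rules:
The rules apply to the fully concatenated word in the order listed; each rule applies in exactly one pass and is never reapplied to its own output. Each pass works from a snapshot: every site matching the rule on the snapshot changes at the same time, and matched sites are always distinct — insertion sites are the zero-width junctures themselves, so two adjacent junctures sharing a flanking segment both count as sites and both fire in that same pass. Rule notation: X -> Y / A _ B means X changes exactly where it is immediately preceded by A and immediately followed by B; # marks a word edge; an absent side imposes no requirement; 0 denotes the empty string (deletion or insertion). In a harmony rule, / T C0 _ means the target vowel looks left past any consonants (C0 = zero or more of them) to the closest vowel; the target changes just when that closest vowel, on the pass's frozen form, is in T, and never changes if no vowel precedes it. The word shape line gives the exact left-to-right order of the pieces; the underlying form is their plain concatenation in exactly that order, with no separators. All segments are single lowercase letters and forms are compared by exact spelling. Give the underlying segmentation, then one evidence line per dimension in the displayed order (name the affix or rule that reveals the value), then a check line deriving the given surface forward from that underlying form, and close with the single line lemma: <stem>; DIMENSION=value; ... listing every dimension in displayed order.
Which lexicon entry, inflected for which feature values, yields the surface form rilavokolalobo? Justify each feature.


underlying: rilvekol-le-bo
CLASS=ri - signalled by the affix -bo
POLE=ri - signalled by the affix -le
check: rilvekollebo -> rilavekolalebo -> rilavekolalebo -> rilavekolalebo -> rilavokolalobo
lemma: rilvekol; CLASS=ri; POLE=ri


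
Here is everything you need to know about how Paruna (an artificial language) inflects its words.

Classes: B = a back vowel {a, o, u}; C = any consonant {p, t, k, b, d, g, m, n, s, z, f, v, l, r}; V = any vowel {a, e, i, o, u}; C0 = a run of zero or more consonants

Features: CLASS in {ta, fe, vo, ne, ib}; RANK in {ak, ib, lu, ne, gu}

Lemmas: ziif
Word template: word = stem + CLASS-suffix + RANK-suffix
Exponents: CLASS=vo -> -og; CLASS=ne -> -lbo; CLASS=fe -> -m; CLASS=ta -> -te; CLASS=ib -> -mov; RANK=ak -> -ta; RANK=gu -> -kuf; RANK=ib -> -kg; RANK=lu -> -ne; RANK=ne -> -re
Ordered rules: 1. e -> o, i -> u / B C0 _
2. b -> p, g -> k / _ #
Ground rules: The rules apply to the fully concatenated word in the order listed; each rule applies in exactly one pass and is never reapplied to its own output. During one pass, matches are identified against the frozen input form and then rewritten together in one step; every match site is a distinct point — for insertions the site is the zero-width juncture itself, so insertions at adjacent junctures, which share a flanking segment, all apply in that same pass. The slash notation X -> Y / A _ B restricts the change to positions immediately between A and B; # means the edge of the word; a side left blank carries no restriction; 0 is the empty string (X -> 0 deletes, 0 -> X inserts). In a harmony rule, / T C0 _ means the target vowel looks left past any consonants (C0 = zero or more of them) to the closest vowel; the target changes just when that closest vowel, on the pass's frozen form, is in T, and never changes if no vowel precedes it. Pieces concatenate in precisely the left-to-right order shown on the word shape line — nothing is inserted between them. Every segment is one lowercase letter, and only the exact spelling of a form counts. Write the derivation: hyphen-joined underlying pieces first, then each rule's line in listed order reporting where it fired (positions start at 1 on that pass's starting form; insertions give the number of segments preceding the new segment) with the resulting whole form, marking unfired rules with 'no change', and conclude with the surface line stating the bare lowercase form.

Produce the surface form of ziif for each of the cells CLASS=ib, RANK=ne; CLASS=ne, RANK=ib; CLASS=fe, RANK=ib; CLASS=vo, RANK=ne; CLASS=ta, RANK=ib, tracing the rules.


cell CLASS=ib, RANK=ne:
underlying: ziif-mov-re
1. e -> o, i -> u / B C0 _: fires at position(s) 9: ziifmovro
2. b -> p, g -> k / _ #: no change
surface: ziifmovro

cell CLASS=ne, RANK=ib:
underlying: ziif-lbo-kg
1. e -> o, i -> u / B C0 _: no change
2. b -> p, g -> k / _ #: fires at position(s) 9: ziiflbokk
surface: ziiflbokk

cell CLASS=fe, RANK=ib:
underlying: ziif-m-kg
1. e -> o, i -> u / B C0 _: no change
2. b -> p, g -> k / _ #: fires at position(s) 7: ziifmkk
surface: ziifmkk

cell CLASS=vo, RANK=ne:
underlying: ziif-og-re
1. e -> o, i -> u / B C0 _: fires at position(s) 8: ziifogro
2. b -> p, g -> k / _ #: no change
surface: ziifogro

cell CLASS=ta, RANK=ib:
underlying: ziif-te-kg
1. e -> o, i -> u / B C0 _: no change
2. b -> p, g -> k / _ #: fires at position(s) 8: ziiftekk
surface: ziiftekk


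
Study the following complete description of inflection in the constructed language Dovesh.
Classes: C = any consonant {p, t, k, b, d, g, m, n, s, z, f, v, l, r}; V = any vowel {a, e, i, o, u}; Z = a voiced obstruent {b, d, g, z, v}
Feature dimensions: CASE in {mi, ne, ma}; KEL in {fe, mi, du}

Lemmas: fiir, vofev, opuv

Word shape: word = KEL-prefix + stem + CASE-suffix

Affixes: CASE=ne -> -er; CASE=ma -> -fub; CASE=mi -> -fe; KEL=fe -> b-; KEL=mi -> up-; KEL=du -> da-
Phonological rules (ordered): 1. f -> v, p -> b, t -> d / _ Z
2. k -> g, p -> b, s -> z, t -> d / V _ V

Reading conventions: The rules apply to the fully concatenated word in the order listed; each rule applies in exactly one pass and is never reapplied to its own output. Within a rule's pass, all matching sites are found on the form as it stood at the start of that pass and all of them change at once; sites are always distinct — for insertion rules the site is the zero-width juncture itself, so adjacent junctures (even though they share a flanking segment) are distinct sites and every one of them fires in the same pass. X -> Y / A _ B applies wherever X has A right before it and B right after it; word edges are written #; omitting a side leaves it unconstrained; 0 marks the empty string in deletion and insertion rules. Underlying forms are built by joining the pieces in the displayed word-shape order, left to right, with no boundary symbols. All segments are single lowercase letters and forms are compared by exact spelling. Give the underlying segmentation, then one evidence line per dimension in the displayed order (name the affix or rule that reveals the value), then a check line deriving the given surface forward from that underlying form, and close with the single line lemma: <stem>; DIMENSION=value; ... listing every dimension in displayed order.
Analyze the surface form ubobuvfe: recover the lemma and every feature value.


underlying: up-opuv-fe
CASE=mi - signalled by the affix -fe
KEL=mi - signalled by the affix up-
check: upopuvfe -> upopuvfe -> ubobuvfe
lemma: opuv; CASE=mi; KEL=mi


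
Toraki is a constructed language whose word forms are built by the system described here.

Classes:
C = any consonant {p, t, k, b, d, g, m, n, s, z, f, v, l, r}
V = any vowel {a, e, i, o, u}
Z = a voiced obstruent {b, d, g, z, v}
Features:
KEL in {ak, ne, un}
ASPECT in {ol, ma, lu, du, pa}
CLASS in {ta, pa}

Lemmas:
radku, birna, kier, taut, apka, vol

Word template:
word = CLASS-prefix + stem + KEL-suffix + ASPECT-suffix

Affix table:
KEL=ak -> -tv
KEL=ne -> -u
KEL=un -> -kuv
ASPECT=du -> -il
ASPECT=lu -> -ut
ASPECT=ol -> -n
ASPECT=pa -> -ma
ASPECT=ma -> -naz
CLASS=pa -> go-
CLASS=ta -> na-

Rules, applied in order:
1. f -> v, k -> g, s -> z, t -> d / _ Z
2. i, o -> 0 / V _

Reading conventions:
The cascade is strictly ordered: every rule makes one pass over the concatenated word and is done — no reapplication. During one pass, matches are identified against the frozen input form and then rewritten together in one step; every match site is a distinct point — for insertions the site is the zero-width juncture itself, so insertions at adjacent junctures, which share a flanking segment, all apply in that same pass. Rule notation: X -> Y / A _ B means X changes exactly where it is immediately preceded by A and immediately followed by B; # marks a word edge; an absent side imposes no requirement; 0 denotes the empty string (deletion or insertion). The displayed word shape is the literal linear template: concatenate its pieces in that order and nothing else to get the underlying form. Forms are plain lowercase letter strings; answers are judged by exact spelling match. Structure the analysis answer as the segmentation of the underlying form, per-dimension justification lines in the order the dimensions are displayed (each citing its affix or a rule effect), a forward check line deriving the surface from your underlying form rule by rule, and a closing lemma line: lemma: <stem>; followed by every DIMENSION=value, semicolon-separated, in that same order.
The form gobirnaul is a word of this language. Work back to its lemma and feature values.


underlying: go-birna-u-il
KEL=ne - signalled by the affix -u
ASPECT=du - signalled by the affix -il
CLASS=pa - signalled by the affix go-
check: gobirnauil -> gobirnauil -> gobirnaul
lemma: birna; KEL=ne; ASPECT=du; CLASS=pa


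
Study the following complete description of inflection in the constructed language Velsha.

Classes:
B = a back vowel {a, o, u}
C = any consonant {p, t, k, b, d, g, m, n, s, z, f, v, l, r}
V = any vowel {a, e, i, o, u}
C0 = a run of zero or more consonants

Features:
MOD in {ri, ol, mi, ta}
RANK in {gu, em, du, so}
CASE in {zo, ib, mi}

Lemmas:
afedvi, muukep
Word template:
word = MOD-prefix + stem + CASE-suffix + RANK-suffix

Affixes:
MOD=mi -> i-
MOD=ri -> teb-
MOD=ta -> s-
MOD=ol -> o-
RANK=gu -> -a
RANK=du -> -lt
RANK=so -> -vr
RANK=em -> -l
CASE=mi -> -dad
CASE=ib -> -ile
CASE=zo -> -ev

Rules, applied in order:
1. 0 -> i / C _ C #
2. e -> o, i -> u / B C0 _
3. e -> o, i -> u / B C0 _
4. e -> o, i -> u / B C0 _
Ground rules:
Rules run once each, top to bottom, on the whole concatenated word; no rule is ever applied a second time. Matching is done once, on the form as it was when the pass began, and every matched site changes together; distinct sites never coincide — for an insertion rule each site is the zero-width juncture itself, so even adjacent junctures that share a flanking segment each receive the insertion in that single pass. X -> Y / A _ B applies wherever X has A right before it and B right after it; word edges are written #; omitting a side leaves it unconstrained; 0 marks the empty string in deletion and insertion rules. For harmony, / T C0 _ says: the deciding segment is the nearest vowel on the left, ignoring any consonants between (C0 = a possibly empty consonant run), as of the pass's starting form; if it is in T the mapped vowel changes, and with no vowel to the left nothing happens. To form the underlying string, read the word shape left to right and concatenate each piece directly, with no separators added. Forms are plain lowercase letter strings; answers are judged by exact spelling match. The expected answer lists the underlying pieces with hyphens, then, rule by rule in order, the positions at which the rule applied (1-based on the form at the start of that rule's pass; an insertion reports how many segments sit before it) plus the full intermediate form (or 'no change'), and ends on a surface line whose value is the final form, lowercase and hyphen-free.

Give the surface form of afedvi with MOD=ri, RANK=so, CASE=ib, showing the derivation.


underlying: teb-afedvi-ile-vr
1. 0 -> i / C _ C #: inserts after position(s) 13: tebafedviilevir
2. e -> o, i -> u / B C0 _: fires at position(s) 6: tebafodviilevir
3. e -> o, i -> u / B C0 _: fires at position(s) 9: tebafodvuilevir
4. e -> o, i -> u / B C0 _: fires at position(s) 10: tebafodvuulevir
surface: tebafodvuulevir


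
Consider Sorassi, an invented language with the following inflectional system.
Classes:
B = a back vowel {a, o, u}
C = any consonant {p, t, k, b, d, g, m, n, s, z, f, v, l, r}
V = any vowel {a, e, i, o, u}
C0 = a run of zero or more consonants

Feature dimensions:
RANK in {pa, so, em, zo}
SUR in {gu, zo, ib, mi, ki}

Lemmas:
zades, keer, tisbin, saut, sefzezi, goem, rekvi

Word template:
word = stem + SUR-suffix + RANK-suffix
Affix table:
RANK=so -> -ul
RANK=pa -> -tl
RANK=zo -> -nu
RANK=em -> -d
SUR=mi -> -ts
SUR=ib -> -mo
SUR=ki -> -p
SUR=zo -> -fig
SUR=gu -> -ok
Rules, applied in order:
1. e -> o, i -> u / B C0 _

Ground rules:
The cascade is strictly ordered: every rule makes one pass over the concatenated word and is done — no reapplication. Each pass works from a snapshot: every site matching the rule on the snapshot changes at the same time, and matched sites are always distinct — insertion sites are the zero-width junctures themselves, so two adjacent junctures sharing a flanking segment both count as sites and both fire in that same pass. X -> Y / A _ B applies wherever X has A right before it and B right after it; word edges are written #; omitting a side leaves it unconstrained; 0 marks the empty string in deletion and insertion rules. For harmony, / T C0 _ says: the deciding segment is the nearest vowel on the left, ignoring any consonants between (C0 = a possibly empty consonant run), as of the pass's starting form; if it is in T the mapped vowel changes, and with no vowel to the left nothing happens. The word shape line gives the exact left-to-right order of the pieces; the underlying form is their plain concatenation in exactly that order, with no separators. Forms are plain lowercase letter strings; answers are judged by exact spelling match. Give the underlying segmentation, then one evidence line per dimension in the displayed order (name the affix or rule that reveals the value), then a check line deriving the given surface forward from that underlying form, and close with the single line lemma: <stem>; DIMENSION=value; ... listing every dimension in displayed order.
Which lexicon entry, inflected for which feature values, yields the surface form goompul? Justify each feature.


underlying: goem-p-ul
RANK=so - signalled by the affix -ul
SUR=ki - signalled by the affix -p
check: goempul -> goompul
lemma: goem; RANK=so; SUR=ki


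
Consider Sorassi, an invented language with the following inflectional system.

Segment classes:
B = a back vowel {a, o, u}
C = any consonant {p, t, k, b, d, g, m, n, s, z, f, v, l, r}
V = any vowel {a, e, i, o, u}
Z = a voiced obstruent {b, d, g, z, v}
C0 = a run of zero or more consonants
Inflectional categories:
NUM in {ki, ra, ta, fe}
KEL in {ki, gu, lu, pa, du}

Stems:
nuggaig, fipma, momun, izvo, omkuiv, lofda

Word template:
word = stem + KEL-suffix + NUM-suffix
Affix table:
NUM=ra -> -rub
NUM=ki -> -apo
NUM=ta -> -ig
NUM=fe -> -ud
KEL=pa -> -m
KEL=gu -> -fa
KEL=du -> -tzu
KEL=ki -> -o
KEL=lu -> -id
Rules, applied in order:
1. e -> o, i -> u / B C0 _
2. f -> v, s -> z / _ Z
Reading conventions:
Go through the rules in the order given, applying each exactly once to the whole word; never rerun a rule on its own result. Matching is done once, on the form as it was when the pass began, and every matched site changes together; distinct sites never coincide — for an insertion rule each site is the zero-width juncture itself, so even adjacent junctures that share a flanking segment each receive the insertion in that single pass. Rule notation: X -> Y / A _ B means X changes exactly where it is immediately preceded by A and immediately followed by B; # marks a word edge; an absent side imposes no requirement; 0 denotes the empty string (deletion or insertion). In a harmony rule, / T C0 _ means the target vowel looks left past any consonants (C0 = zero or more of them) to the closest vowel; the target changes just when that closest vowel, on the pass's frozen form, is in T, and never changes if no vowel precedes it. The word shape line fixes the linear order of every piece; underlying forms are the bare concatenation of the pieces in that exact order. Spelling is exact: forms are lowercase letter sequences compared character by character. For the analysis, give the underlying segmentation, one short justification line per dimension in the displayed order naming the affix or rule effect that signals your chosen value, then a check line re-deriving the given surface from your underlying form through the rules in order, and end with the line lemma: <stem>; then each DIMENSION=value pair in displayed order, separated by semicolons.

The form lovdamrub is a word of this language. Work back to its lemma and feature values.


underlying: lofda-m-rub
NUM=ra - signalled by the affix -rub
KEL=pa - signalled by the affix -m
check: lofdamrub -> lofdamrub -> lovdamrub
lemma: lofda; NUM=ra; KEL=pa


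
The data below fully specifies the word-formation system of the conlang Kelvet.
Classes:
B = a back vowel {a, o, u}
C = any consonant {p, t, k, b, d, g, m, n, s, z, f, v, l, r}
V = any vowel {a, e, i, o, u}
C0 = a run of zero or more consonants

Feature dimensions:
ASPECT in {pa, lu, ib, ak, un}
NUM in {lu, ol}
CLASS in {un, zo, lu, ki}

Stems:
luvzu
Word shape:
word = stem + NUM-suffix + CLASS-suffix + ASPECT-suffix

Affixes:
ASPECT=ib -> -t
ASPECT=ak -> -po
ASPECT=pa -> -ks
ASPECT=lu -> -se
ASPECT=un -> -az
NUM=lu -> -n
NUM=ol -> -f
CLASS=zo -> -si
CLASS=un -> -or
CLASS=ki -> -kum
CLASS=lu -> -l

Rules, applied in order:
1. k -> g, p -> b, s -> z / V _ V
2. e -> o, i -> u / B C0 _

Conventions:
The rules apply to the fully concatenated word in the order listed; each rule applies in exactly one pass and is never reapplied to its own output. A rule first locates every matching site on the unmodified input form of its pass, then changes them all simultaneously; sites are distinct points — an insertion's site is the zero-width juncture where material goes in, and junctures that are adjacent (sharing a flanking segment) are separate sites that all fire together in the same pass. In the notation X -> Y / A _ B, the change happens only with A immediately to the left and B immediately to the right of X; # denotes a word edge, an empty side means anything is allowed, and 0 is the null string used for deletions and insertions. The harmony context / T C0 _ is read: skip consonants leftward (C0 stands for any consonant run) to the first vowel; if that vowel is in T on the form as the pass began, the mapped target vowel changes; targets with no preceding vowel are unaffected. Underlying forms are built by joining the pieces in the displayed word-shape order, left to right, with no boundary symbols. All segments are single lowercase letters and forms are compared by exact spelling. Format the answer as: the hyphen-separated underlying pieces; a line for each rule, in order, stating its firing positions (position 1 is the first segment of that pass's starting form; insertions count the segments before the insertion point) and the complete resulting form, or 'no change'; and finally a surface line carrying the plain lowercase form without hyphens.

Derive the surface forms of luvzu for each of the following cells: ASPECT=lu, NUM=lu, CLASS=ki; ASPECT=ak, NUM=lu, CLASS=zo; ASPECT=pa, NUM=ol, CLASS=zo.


cell ASPECT=lu, NUM=lu, CLASS=ki:
underlying: luvzu-n-kum-se
1. k -> g, p -> b, s -> z / V _ V: no change
2. e -> o, i -> u / B C0 _: fires at position(s) 11: luvzunkumso
surface: luvzunkumso

cell ASPECT=ak, NUM=lu, CLASS=zo:
underlying: luvzu-n-si-po
1. k -> g, p -> b, s -> z / V _ V: fires at position(s) 9: luvzunsibo
2. e -> o, i -> u / B C0 _: fires at position(s) 8: luvzunsubo
surface: luvzunsubo

cell ASPECT=pa, NUM=ol, CLASS=zo:
underlying: luvzu-f-si-ks
1. k -> g, p -> b, s -> z / V _ V: no change
2. e -> o, i -> u / B C0 _: fires at position(s) 8: luvzufsuks
surface: luvzufsuks


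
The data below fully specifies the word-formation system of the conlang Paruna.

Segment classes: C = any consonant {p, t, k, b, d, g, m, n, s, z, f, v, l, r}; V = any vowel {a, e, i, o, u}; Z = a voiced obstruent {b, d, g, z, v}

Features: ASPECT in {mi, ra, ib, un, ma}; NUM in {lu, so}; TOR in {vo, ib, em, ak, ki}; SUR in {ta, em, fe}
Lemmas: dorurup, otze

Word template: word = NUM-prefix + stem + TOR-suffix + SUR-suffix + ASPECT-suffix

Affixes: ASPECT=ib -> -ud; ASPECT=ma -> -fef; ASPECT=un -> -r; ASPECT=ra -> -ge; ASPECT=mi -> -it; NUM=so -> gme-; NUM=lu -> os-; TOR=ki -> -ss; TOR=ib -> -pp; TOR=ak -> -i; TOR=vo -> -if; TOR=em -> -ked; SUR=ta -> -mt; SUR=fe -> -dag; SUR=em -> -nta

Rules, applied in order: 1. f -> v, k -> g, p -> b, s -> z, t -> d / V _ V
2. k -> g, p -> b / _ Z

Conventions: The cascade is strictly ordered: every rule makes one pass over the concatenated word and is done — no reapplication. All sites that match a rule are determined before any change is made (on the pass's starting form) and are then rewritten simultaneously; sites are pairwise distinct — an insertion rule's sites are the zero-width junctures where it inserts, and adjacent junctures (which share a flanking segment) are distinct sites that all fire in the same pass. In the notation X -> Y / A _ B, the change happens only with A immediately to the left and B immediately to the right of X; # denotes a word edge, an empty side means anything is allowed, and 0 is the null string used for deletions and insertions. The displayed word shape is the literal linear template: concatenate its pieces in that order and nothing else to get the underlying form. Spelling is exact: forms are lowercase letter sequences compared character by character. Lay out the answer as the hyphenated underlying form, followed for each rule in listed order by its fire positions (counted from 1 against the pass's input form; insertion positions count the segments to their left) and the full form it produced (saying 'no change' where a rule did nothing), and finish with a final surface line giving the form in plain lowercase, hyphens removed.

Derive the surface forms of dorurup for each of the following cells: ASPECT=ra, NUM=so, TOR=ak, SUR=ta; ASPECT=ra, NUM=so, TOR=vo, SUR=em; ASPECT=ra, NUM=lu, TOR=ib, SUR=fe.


cell ASPECT=ra, NUM=so, TOR=ak, SUR=ta:
underlying: gme-dorurup-i-mt-ge
1. f -> v, k -> g, p -> b, s -> z, t -> d / V _ V: fires at position(s) 10: gmedorurubimtge
2. k -> g, p -> b / _ Z: no change
surface: gmedorurubimtge

cell ASPECT=ra, NUM=so, TOR=vo, SUR=em:
underlying: gme-dorurup-if-nta-ge
1. f -> v, k -> g, p -> b, s -> z, t -> d / V _ V: fires at position(s) 10: gmedorurubifntage
2. k -> g, p -> b / _ Z: no change
surface: gmedorurubifntage

cell ASPECT=ra, NUM=lu, TOR=ib, SUR=fe:
underlying: os-dorurup-pp-dag-ge
1. f -> v, k -> g, p -> b, s -> z, t -> d / V _ V: no change
2. k -> g, p -> b / _ Z: fires at position(s) 11: osdoruruppbdagge
surface: osdoruruppbdagge


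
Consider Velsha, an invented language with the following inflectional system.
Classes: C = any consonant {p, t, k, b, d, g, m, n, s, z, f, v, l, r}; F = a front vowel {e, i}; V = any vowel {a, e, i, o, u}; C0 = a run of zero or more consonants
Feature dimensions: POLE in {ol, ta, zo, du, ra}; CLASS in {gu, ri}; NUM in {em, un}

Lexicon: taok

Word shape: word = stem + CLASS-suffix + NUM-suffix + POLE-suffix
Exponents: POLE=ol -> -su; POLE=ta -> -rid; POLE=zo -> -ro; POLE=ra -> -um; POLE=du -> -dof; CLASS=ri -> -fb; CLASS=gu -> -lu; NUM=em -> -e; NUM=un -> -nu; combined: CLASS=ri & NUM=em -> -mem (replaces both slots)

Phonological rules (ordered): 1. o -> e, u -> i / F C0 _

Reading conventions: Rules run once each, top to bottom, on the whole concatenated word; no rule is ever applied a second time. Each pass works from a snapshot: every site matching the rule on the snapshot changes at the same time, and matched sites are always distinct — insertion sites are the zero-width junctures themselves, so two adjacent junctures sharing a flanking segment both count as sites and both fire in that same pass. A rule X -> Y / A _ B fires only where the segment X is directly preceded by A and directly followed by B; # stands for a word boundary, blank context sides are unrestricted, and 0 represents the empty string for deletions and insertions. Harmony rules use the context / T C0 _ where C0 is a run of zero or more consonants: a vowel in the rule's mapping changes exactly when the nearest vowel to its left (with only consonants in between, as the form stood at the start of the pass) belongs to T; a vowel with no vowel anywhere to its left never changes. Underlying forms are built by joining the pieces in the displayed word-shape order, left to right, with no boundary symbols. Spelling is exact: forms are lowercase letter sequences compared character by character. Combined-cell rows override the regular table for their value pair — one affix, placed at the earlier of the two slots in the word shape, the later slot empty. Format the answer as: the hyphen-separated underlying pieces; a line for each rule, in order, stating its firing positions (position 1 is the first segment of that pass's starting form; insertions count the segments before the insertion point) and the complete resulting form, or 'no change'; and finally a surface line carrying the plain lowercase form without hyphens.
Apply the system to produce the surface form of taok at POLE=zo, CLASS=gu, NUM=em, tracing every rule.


underlying: taok-lu-e-ro
1. o -> e, u -> i / F C0 _: fires at position(s) 9: taokluere
surface: taokluere


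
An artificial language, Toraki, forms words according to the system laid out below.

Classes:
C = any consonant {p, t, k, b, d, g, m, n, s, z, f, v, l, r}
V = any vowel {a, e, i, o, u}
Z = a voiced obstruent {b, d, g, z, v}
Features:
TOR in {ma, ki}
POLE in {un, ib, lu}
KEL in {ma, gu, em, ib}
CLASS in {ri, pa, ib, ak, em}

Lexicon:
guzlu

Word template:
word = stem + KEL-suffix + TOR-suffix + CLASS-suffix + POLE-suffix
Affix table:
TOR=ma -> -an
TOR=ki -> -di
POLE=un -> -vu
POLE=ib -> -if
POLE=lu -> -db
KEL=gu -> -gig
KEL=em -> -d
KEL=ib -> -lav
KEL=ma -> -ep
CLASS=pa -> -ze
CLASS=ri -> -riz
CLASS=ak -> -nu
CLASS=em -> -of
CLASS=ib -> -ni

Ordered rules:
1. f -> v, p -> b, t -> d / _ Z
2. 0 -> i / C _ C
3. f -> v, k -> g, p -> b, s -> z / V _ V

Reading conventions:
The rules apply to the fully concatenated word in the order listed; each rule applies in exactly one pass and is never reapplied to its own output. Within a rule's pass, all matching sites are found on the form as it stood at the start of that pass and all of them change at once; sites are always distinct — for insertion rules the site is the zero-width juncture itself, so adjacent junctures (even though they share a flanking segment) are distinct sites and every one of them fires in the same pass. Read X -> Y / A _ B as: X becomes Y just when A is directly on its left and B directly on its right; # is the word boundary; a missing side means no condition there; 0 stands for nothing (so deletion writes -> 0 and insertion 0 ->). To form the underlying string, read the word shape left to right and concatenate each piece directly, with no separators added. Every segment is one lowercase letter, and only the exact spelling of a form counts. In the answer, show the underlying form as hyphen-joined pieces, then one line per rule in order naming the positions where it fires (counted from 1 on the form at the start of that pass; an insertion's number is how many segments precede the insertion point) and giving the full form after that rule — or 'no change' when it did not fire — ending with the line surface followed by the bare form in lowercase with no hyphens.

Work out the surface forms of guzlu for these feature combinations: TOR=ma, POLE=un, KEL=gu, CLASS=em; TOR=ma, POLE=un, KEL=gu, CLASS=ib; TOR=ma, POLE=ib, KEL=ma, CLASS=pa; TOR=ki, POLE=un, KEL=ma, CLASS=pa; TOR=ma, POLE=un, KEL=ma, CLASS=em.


cell TOR=ma, POLE=un, KEL=gu, CLASS=em:
underlying: guzlu-gig-an-of-vu
1. f -> v, p -> b, t -> d / _ Z: fires at position(s) 12: guzlugiganovvu
2. 0 -> i / C _ C: inserts after position(s) 3, 12: guzilugiganovivu
3. f -> v, k -> g, p -> b, s -> z / V _ V: no change
surface: guzilugiganovivu

cell TOR=ma, POLE=un, KEL=gu, CLASS=ib:
underlying: guzlu-gig-an-ni-vu
1. f -> v, p -> b, t -> d / _ Z: no change
2. 0 -> i / C _ C: inserts after position(s) 3, 10: guzilugiganinivu
3. f -> v, k -> g, p -> b, s -> z / V _ V: no change
surface: guzilugiganinivu

cell TOR=ma, POLE=ib, KEL=ma, CLASS=pa:
underlying: guzlu-ep-an-ze-if
1. f -> v, p -> b, t -> d / _ Z: no change
2. 0 -> i / C _ C: inserts after position(s) 3, 9: guziluepanizeif
3. f -> v, k -> g, p -> b, s -> z / V _ V: fires at position(s) 8: guziluebanizeif
surface: guziluebanizeif

cell TOR=ki, POLE=un, KEL=ma, CLASS=pa:
underlying: guzlu-ep-di-ze-vu
1. f -> v, p -> b, t -> d / _ Z: fires at position(s) 7: guzluebdizevu
2. 0 -> i / C _ C: inserts after position(s) 3, 7: guziluebidizevu
3. f -> v, k -> g, p -> b, s -> z / V _ V: no change
surface: guziluebidizevu

cell TOR=ma, POLE=un, KEL=ma, CLASS=em:
underlying: guzlu-ep-an-of-vu
1. f -> v, p -> b, t -> d / _ Z: fires at position(s) 11: guzluepanovvu
2. 0 -> i / C _ C: inserts after position(s) 3, 11: guziluepanovivu
3. f -> v, k -> g, p -> b, s -> z / V _ V: fires at position(s) 8: guziluebanovivu
surface: guziluebanovivu


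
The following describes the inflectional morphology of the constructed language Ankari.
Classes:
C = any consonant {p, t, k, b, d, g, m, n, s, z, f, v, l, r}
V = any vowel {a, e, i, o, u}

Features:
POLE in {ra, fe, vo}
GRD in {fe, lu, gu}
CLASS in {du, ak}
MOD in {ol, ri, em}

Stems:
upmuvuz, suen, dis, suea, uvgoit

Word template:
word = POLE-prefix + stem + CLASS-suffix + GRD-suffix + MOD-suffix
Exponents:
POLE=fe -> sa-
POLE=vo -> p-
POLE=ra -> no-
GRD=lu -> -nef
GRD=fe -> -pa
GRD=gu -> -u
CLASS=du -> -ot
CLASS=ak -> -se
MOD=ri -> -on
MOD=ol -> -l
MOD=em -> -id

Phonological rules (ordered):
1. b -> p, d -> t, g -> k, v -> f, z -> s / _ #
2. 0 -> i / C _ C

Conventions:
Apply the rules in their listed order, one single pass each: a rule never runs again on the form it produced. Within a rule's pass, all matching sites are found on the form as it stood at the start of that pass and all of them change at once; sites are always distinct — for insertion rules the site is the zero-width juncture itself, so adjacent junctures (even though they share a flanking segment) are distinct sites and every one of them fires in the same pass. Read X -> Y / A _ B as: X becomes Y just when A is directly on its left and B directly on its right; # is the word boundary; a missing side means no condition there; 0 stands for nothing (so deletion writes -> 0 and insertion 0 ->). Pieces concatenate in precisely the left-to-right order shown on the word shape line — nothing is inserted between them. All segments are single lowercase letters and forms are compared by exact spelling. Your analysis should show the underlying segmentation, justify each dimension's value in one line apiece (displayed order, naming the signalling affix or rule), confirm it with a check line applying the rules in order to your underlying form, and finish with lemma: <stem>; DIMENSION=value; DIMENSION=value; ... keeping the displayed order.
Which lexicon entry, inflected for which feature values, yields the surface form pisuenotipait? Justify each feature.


underlying: p-suen-ot-pa-id
POLE=vo - signalled by the affix p-
GRD=fe - signalled by the affix -pa
CLASS=du - signalled by the affix -ot
MOD=em - signalled by the affix -id
check: psuenotpaid -> psuenotpait -> pisuenotipait
lemma: suen; POLE=vo; GRD=fe; CLASS=du; MOD=em
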